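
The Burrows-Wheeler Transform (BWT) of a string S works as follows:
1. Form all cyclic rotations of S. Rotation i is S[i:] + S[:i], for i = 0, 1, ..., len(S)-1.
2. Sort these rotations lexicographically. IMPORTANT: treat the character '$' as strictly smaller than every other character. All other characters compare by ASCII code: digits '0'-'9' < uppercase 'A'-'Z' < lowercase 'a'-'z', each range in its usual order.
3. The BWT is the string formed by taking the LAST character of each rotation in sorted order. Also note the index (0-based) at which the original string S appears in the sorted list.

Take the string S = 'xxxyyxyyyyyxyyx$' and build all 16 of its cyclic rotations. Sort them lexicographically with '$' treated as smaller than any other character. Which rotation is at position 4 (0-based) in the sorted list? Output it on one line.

Answer: xyyx$xxxyyxyyyyy

Derivation:
All 16 rotations (rotation i = S[i:]+S[:i]):
  rot[0] = xxxyyxyyyyyxyyx$
  rot[1] = xxyyxyyyyyxyyx$x
  rot[2] = xyyxyyyyyxyyx$xx
  rot[3] = yyxyyyyyxyyx$xxx
  rot[4] = yxyyyyyxyyx$xxxy
  rot[5] = xyyyyyxyyx$xxxyy
  rot[6] = yyyyyxyyx$xxxyyx
  rot[7] = yyyyxyyx$xxxyyxy
  rot[8] = yyyxyyx$xxxyyxyy
  rot[9] = yyxyyx$xxxyyxyyy
  rot[10] = yxyyx$xxxyyxyyyy
  rot[11] = xyyx$xxxyyxyyyyy
  rot[12] = yyx$xxxyyxyyyyyx
  rot[13] = yx$xxxyyxyyyyyxy
  rot[14] = x$xxxyyxyyyyyxyy
  rot[15] = $xxxyyxyyyyyxyyx
Sorted (with $ < everything):
  sorted[0] = $xxxyyxyyyyyxyyx
  sorted[1] = x$xxxyyxyyyyyxyy
  sorted[2] = xxxyyxyyyyyxyyx$
  sorted[3] = xxyyxyyyyyxyyx$x
  sorted[4] = xyyx$xxxyyxyyyyy
  sorted[5] = xyyxyyyyyxyyx$xx
  sorted[6] = xyyyyyxyyx$xxxyy
  sorted[7] = yx$xxxyyxyyyyyxy
  sorted[8] = yxyyx$xxxyyxyyyy
  sorted[9] = yxyyyyyxyyx$xxxy
  sorted[10] = yyx$xxxyyxyyyyyx
  sorted[11] = yyxyyx$xxxyyxyyy
  sorted[12] = yyxyyyyyxyyx$xxx
  sorted[13] = yyyxyyx$xxxyyxyy
  sorted[14] = yyyyxyyx$xxxyyxy
  sorted[15] = yyyyyxyyx$xxxyyx
sorted[4] = xyyx$xxxyyxyyyyy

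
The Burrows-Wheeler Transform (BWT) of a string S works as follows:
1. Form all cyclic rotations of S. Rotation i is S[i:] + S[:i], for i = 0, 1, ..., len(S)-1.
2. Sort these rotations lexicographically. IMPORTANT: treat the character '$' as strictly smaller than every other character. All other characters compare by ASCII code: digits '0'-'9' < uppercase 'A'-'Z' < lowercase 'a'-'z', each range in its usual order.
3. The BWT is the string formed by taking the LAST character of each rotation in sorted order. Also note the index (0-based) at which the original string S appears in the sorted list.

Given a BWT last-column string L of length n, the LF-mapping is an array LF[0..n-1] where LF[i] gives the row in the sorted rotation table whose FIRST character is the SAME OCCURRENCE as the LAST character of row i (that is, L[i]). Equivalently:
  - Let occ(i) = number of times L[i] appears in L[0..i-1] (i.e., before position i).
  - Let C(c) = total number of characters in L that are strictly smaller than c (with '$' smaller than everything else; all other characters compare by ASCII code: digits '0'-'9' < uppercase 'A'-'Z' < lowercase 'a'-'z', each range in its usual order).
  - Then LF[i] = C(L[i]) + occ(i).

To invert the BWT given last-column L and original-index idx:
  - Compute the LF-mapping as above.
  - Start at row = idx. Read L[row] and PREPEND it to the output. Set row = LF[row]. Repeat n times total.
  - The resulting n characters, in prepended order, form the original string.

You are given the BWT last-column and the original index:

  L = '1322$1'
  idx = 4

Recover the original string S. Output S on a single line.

Answer: 22131$

Derivation:
LF mapping: 1 5 3 4 0 2
Walk LF starting at row 4, prepending L[row]:
  step 1: row=4, L[4]='$', prepend. Next row=LF[4]=0
  step 2: row=0, L[0]='1', prepend. Next row=LF[0]=1
  step 3: row=1, L[1]='3', prepend. Next row=LF[1]=5
  step 4: row=5, L[5]='1', prepend. Next row=LF[5]=2
  step 5: row=2, L[2]='2', prepend. Next row=LF[2]=3
  step 6: row=3, L[3]='2', prepend. Next row=LF[3]=4
Reversed output: 22131$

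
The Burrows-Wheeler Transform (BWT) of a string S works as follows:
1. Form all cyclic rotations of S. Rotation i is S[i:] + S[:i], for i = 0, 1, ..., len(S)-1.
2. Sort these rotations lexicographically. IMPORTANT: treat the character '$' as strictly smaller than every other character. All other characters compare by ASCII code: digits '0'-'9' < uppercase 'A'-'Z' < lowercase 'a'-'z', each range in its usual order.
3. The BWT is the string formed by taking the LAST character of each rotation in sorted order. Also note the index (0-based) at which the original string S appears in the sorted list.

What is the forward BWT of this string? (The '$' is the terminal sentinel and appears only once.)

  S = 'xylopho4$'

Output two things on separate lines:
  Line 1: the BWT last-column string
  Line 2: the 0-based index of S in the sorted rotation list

Answer: 4opyhlo$x
7

Derivation:
All 9 rotations (rotation i = S[i:]+S[:i]):
  rot[0] = xylopho4$
  rot[1] = ylopho4$x
  rot[2] = lopho4$xy
  rot[3] = opho4$xyl
  rot[4] = pho4$xylo
  rot[5] = ho4$xylop
  rot[6] = o4$xyloph
  rot[7] = 4$xylopho
  rot[8] = $xylopho4
Sorted (with $ < everything):
  sorted[0] = $xylopho4  (last char: '4')
  sorted[1] = 4$xylopho  (last char: 'o')
  sorted[2] = ho4$xylop  (last char: 'p')
  sorted[3] = lopho4$xy  (last char: 'y')
  sorted[4] = o4$xyloph  (last char: 'h')
  sorted[5] = opho4$xyl  (last char: 'l')
  sorted[6] = pho4$xylo  (last char: 'o')
  sorted[7] = xylopho4$  (last char: '$')
  sorted[8] = ylopho4$x  (last char: 'x')
Last column: 4opyhlo$x
Original string S is at sorted index 7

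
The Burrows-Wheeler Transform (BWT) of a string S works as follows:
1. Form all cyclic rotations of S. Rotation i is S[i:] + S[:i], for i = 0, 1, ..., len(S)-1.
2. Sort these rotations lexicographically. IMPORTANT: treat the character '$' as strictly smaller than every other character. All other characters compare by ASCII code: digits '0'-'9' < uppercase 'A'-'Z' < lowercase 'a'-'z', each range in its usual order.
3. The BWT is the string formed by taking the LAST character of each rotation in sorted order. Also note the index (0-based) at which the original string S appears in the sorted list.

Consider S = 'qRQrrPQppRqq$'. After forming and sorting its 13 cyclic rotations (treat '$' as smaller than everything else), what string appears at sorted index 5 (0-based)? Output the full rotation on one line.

All 13 rotations (rotation i = S[i:]+S[:i]):
  rot[0] = qRQrrPQppRqq$
  rot[1] = RQrrPQppRqq$q
  rot[2] = QrrPQppRqq$qR
  rot[3] = rrPQppRqq$qRQ
  rot[4] = rPQppRqq$qRQr
  rot[5] = PQppRqq$qRQrr
  rot[6] = QppRqq$qRQrrP
  rot[7] = ppRqq$qRQrrPQ
  rot[8] = pRqq$qRQrrPQp
  rot[9] = Rqq$qRQrrPQpp
  rot[10] = qq$qRQrrPQppR
  rot[11] = q$qRQrrPQppRq
  rot[12] = $qRQrrPQppRqq
Sorted (with $ < everything):
  sorted[0] = $qRQrrPQppRqq
  sorted[1] = PQppRqq$qRQrr
  sorted[2] = QppRqq$qRQrrP
  sorted[3] = QrrPQppRqq$qR
  sorted[4] = RQrrPQppRqq$q
  sorted[5] = Rqq$qRQrrPQpp
  sorted[6] = pRqq$qRQrrPQp
  sorted[7] = ppRqq$qRQrrPQ
  sorted[8] = q$qRQrrPQppRq
  sorted[9] = qRQrrPQppRqq$
  sorted[10] = qq$qRQrrPQppR
  sorted[11] = rPQppRqq$qRQr
  sorted[12] = rrPQppRqq$qRQ
sorted[5] = Rqq$qRQrrPQpp

Answer: Rqq$qRQrrPQpp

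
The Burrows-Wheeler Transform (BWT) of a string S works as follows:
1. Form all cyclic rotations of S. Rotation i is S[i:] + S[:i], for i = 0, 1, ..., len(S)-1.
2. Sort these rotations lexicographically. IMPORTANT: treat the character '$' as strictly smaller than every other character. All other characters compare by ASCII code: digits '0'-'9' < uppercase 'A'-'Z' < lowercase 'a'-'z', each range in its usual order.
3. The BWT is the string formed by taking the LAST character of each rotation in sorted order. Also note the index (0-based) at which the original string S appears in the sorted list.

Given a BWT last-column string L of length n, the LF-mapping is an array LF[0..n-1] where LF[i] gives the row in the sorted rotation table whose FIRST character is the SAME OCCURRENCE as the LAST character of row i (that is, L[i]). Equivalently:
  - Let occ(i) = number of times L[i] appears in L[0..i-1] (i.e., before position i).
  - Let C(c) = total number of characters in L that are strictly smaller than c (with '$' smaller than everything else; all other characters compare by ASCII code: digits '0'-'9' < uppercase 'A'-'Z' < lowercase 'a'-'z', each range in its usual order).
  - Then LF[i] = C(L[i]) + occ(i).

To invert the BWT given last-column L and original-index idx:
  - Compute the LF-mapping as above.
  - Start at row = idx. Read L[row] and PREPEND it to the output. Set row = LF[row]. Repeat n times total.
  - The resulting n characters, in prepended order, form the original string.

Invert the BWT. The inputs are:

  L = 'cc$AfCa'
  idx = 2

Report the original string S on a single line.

Answer: CcAafc$

Derivation:
LF mapping: 4 5 0 1 6 2 3
Walk LF starting at row 2, prepending L[row]:
  step 1: row=2, L[2]='$', prepend. Next row=LF[2]=0
  step 2: row=0, L[0]='c', prepend. Next row=LF[0]=4
  step 3: row=4, L[4]='f', prepend. Next row=LF[4]=6
  step 4: row=6, L[6]='a', prepend. Next row=LF[6]=3
  step 5: row=3, L[3]='A', prepend. Next row=LF[3]=1
  step 6: row=1, L[1]='c', prepend. Next row=LF[1]=5
  step 7: row=5, L[5]='C', prepend. Next row=LF[5]=2
Reversed output: CcAafc$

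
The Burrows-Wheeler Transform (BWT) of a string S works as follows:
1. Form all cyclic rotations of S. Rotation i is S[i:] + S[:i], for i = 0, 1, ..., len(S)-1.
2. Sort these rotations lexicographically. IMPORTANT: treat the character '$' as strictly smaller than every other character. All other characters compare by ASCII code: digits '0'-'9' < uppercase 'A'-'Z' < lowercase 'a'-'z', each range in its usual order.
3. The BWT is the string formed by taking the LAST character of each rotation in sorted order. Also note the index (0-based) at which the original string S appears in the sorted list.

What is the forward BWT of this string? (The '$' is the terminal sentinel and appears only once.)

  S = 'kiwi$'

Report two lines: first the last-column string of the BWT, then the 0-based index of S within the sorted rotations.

Answer: iwk$i
3

Derivation:
All 5 rotations (rotation i = S[i:]+S[:i]):
  rot[0] = kiwi$
  rot[1] = iwi$k
  rot[2] = wi$ki
  rot[3] = i$kiw
  rot[4] = $kiwi
Sorted (with $ < everything):
  sorted[0] = $kiwi  (last char: 'i')
  sorted[1] = i$kiw  (last char: 'w')
  sorted[2] = iwi$k  (last char: 'k')
  sorted[3] = kiwi$  (last char: '$')
  sorted[4] = wi$ki  (last char: 'i')
Last column: iwk$i
Original string S is at sorted index 3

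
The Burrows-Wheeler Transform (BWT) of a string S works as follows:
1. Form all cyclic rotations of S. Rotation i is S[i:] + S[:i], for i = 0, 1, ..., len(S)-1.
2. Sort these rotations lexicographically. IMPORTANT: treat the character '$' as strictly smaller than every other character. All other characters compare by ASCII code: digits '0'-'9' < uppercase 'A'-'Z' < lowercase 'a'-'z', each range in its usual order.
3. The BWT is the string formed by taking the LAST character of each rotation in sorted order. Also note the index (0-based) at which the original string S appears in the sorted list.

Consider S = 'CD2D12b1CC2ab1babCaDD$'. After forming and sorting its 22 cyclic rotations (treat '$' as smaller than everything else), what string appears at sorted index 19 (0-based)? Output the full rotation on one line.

Answer: b1babCaDD$CD2D12b1CC2a

Derivation:
All 22 rotations (rotation i = S[i:]+S[:i]):
  rot[0] = CD2D12b1CC2ab1babCaDD$
  rot[1] = D2D12b1CC2ab1babCaDD$C
  rot[2] = 2D12b1CC2ab1babCaDD$CD
  rot[3] = D12b1CC2ab1babCaDD$CD2
  rot[4] = 12b1CC2ab1babCaDD$CD2D
  rot[5] = 2b1CC2ab1babCaDD$CD2D1
  rot[6] = b1CC2ab1babCaDD$CD2D12
  rot[7] = 1CC2ab1babCaDD$CD2D12b
  rot[8] = CC2ab1babCaDD$CD2D12b1
  rot[9] = C2ab1babCaDD$CD2D12b1C
  rot[10] = 2ab1babCaDD$CD2D12b1CC
  rot[11] = ab1babCaDD$CD2D12b1CC2
  rot[12] = b1babCaDD$CD2D12b1CC2a
  rot[13] = 1babCaDD$CD2D12b1CC2ab
  rot[14] = babCaDD$CD2D12b1CC2ab1
  rot[15] = abCaDD$CD2D12b1CC2ab1b
  rot[16] = bCaDD$CD2D12b1CC2ab1ba
  rot[17] = CaDD$CD2D12b1CC2ab1bab
  rot[18] = aDD$CD2D12b1CC2ab1babC
  rot[19] = DD$CD2D12b1CC2ab1babCa
  rot[20] = D$CD2D12b1CC2ab1babCaD
  rot[21] = $CD2D12b1CC2ab1babCaDD
Sorted (with $ < everything):
  sorted[0] = $CD2D12b1CC2ab1babCaDD
  sorted[1] = 12b1CC2ab1babCaDD$CD2D
  sorted[2] = 1CC2ab1babCaDD$CD2D12b
  sorted[3] = 1babCaDD$CD2D12b1CC2ab
  sorted[4] = 2D12b1CC2ab1babCaDD$CD
  sorted[5] = 2ab1babCaDD$CD2D12b1CC
  sorted[6] = 2b1CC2ab1babCaDD$CD2D1
  sorted[7] = C2ab1babCaDD$CD2D12b1C
  sorted[8] = CC2ab1babCaDD$CD2D12b1
  sorted[9] = CD2D12b1CC2ab1babCaDD$
  sorted[10] = CaDD$CD2D12b1CC2ab1bab
  sorted[11] = D$CD2D12b1CC2ab1babCaD
  sorted[12] = D12b1CC2ab1babCaDD$CD2
  sorted[13] = D2D12b1CC2ab1babCaDD$C
  sorted[14] = DD$CD2D12b1CC2ab1babCa
  sorted[15] = aDD$CD2D12b1CC2ab1babC
  sorted[16] = ab1babCaDD$CD2D12b1CC2
  sorted[17] = abCaDD$CD2D12b1CC2ab1b
  sorted[18] = b1CC2ab1babCaDD$CD2D12
  sorted[19] = b1babCaDD$CD2D12b1CC2a
  sorted[20] = bCaDD$CD2D12b1CC2ab1ba
  sorted[21] = babCaDD$CD2D12b1CC2ab1
sorted[19] = b1babCaDD$CD2D12b1CC2a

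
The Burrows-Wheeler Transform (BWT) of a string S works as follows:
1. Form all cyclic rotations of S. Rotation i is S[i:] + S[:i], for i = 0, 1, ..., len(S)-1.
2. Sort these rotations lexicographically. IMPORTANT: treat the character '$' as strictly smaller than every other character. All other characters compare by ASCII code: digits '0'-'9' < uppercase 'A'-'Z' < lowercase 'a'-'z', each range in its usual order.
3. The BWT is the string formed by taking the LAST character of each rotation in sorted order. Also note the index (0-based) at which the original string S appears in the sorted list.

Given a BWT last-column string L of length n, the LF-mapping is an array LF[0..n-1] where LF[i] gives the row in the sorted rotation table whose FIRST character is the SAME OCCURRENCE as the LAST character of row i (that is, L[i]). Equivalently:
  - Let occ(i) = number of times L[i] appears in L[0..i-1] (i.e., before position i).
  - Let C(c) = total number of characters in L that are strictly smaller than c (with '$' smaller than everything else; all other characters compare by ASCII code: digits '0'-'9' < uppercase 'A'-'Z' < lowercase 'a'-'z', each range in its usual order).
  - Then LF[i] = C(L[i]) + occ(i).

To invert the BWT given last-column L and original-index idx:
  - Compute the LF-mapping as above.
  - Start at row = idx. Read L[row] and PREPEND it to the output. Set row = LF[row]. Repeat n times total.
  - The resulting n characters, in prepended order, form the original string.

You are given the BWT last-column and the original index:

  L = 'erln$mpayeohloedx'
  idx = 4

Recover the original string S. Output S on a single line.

LF mapping: 3 14 7 10 0 9 13 1 16 4 11 6 8 12 5 2 15
Walk LF starting at row 4, prepending L[row]:
  step 1: row=4, L[4]='$', prepend. Next row=LF[4]=0
  step 2: row=0, L[0]='e', prepend. Next row=LF[0]=3
  step 3: row=3, L[3]='n', prepend. Next row=LF[3]=10
  step 4: row=10, L[10]='o', prepend. Next row=LF[10]=11
  step 5: row=11, L[11]='h', prepend. Next row=LF[11]=6
  step 6: row=6, L[6]='p', prepend. Next row=LF[6]=13
  step 7: row=13, L[13]='o', prepend. Next row=LF[13]=12
  step 8: row=12, L[12]='l', prepend. Next row=LF[12]=8
  step 9: row=8, L[8]='y', prepend. Next row=LF[8]=16
  step 10: row=16, L[16]='x', prepend. Next row=LF[16]=15
  step 11: row=15, L[15]='d', prepend. Next row=LF[15]=2
  step 12: row=2, L[2]='l', prepend. Next row=LF[2]=7
  step 13: row=7, L[7]='a', prepend. Next row=LF[7]=1
  step 14: row=1, L[1]='r', prepend. Next row=LF[1]=14
  step 15: row=14, L[14]='e', prepend. Next row=LF[14]=5
  step 16: row=5, L[5]='m', prepend. Next row=LF[5]=9
  step 17: row=9, L[9]='e', prepend. Next row=LF[9]=4
Reversed output: emeraldxylophone$

Answer: emeraldxylophone$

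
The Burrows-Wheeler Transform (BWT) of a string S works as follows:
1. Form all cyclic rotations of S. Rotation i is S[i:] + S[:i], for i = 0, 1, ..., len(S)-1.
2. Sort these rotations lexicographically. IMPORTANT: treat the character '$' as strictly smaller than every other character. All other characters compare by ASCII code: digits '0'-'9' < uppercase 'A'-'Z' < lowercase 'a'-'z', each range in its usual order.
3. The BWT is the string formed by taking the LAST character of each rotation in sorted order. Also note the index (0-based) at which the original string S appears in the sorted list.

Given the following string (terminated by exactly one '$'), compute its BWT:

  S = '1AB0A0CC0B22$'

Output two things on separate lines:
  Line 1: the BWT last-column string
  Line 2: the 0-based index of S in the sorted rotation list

All 13 rotations (rotation i = S[i:]+S[:i]):
  rot[0] = 1AB0A0CC0B22$
  rot[1] = AB0A0CC0B22$1
  rot[2] = B0A0CC0B22$1A
  rot[3] = 0A0CC0B22$1AB
  rot[4] = A0CC0B22$1AB0
  rot[5] = 0CC0B22$1AB0A
  rot[6] = CC0B22$1AB0A0
  rot[7] = C0B22$1AB0A0C
  rot[8] = 0B22$1AB0A0CC
  rot[9] = B22$1AB0A0CC0
  rot[10] = 22$1AB0A0CC0B
  rot[11] = 2$1AB0A0CC0B2
  rot[12] = $1AB0A0CC0B22
Sorted (with $ < everything):
  sorted[0] = $1AB0A0CC0B22  (last char: '2')
  sorted[1] = 0A0CC0B22$1AB  (last char: 'B')
  sorted[2] = 0B22$1AB0A0CC  (last char: 'C')
  sorted[3] = 0CC0B22$1AB0A  (last char: 'A')
  sorted[4] = 1AB0A0CC0B22$  (last char: '$')
  sorted[5] = 2$1AB0A0CC0B2  (last char: '2')
  sorted[6] = 22$1AB0A0CC0B  (last char: 'B')
  sorted[7] = A0CC0B22$1AB0  (last char: '0')
  sorted[8] = AB0A0CC0B22$1  (last char: '1')
  sorted[9] = B0A0CC0B22$1A  (last char: 'A')
  sorted[10] = B22$1AB0A0CC0  (last char: '0')
  sorted[11] = C0B22$1AB0A0C  (last char: 'C')
  sorted[12] = CC0B22$1AB0A0  (last char: '0')
Last column: 2BCA$2B01A0C0
Original string S is at sorted index 4

Answer: 2BCA$2B01A0C0
4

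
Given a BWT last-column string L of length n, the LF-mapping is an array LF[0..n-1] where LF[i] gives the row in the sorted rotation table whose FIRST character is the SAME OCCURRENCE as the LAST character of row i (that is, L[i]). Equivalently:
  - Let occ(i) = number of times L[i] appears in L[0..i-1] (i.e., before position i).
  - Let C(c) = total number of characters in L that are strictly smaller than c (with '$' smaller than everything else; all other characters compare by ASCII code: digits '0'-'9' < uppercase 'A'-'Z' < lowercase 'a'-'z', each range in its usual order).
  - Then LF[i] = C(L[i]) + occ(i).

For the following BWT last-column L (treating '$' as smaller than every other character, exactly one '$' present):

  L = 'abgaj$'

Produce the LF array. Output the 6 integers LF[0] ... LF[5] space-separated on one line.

Char counts: '$':1, 'a':2, 'b':1, 'g':1, 'j':1
C (first-col start): C('$')=0, C('a')=1, C('b')=3, C('g')=4, C('j')=5
L[0]='a': occ=0, LF[0]=C('a')+0=1+0=1
L[1]='b': occ=0, LF[1]=C('b')+0=3+0=3
L[2]='g': occ=0, LF[2]=C('g')+0=4+0=4
L[3]='a': occ=1, LF[3]=C('a')+1=1+1=2
L[4]='j': occ=0, LF[4]=C('j')+0=5+0=5
L[5]='$': occ=0, LF[5]=C('$')+0=0+0=0

Answer: 1 3 4 2 5 0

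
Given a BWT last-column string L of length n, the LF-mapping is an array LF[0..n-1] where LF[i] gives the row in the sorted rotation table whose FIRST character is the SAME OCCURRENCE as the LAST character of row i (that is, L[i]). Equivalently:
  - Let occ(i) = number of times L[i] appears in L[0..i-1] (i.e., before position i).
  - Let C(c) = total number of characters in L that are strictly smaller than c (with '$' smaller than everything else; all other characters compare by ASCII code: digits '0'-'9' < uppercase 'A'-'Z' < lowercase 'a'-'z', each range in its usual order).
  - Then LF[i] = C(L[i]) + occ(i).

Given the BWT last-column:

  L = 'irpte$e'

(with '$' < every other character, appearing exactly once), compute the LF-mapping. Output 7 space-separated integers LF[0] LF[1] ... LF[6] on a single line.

Answer: 3 5 4 6 1 0 2

Derivation:
Char counts: '$':1, 'e':2, 'i':1, 'p':1, 'r':1, 't':1
C (first-col start): C('$')=0, C('e')=1, C('i')=3, C('p')=4, C('r')=5, C('t')=6
L[0]='i': occ=0, LF[0]=C('i')+0=3+0=3
L[1]='r': occ=0, LF[1]=C('r')+0=5+0=5
L[2]='p': occ=0, LF[2]=C('p')+0=4+0=4
L[3]='t': occ=0, LF[3]=C('t')+0=6+0=6
L[4]='e': occ=0, LF[4]=C('e')+0=1+0=1
L[5]='$': occ=0, LF[5]=C('$')+0=0+0=0
L[6]='e': occ=1, LF[6]=C('e')+1=1+1=2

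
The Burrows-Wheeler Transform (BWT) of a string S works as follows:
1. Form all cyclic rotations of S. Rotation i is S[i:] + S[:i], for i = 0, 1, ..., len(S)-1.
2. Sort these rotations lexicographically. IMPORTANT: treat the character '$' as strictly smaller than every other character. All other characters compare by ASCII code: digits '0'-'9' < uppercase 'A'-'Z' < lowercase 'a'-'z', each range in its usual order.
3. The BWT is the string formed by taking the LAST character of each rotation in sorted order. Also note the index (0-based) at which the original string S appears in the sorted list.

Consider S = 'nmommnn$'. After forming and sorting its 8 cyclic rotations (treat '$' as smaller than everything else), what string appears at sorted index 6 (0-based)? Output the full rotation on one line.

Answer: nn$nmomm

Derivation:
All 8 rotations (rotation i = S[i:]+S[:i]):
  rot[0] = nmommnn$
  rot[1] = mommnn$n
  rot[2] = ommnn$nm
  rot[3] = mmnn$nmo
  rot[4] = mnn$nmom
  rot[5] = nn$nmomm
  rot[6] = n$nmommn
  rot[7] = $nmommnn
Sorted (with $ < everything):
  sorted[0] = $nmommnn
  sorted[1] = mmnn$nmo
  sorted[2] = mnn$nmom
  sorted[3] = mommnn$n
  sorted[4] = n$nmommn
  sorted[5] = nmommnn$
  sorted[6] = nn$nmomm
  sorted[7] = ommnn$nm
sorted[6] = nn$nmomm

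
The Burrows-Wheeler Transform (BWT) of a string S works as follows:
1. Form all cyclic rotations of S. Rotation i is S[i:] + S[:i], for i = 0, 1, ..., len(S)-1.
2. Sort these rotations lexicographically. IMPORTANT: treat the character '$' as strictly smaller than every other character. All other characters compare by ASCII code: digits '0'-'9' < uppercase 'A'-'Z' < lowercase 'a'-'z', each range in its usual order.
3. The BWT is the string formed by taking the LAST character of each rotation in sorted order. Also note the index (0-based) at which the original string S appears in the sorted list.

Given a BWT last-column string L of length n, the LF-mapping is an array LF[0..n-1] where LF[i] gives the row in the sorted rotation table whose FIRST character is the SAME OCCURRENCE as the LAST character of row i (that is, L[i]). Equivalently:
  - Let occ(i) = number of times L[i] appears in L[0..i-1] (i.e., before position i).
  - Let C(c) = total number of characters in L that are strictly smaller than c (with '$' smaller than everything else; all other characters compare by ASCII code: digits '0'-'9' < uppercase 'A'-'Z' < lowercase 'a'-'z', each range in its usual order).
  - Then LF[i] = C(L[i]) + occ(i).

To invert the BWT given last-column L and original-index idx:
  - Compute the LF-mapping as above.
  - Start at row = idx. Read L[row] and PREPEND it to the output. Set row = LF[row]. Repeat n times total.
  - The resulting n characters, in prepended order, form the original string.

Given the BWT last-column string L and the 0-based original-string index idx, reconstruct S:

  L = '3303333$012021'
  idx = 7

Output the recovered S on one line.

LF mapping: 8 9 1 10 11 12 13 0 2 4 6 3 7 5
Walk LF starting at row 7, prepending L[row]:
  step 1: row=7, L[7]='$', prepend. Next row=LF[7]=0
  step 2: row=0, L[0]='3', prepend. Next row=LF[0]=8
  step 3: row=8, L[8]='0', prepend. Next row=LF[8]=2
  step 4: row=2, L[2]='0', prepend. Next row=LF[2]=1
  step 5: row=1, L[1]='3', prepend. Next row=LF[1]=9
  step 6: row=9, L[9]='1', prepend. Next row=LF[9]=4
  step 7: row=4, L[4]='3', prepend. Next row=LF[4]=11
  step 8: row=11, L[11]='0', prepend. Next row=LF[11]=3
  step 9: row=3, L[3]='3', prepend. Next row=LF[3]=10
  step 10: row=10, L[10]='2', prepend. Next row=LF[10]=6
  step 11: row=6, L[6]='3', prepend. Next row=LF[6]=13
  step 12: row=13, L[13]='1', prepend. Next row=LF[13]=5
  step 13: row=5, L[5]='3', prepend. Next row=LF[5]=12
  step 14: row=12, L[12]='2', prepend. Next row=LF[12]=7
Reversed output: 2313230313003$

Answer: 2313230313003$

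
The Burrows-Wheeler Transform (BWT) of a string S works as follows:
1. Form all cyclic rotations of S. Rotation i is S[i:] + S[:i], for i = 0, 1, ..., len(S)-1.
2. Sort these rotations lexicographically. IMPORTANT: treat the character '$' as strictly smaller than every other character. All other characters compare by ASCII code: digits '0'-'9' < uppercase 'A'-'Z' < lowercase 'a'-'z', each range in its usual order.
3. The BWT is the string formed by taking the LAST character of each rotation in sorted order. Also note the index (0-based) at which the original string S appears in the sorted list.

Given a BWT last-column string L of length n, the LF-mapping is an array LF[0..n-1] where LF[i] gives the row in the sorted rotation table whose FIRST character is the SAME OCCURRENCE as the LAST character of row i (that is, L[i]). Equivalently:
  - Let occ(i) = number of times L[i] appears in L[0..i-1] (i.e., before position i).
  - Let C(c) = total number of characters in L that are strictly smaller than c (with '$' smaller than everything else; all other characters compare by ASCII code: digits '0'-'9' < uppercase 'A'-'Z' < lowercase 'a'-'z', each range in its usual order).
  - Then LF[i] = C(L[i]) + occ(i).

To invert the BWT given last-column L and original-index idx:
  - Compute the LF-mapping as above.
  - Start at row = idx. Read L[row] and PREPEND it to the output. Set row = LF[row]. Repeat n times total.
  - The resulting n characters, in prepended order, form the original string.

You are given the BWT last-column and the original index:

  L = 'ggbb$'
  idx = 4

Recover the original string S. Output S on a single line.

LF mapping: 3 4 1 2 0
Walk LF starting at row 4, prepending L[row]:
  step 1: row=4, L[4]='$', prepend. Next row=LF[4]=0
  step 2: row=0, L[0]='g', prepend. Next row=LF[0]=3
  step 3: row=3, L[3]='b', prepend. Next row=LF[3]=2
  step 4: row=2, L[2]='b', prepend. Next row=LF[2]=1
  step 5: row=1, L[1]='g', prepend. Next row=LF[1]=4
Reversed output: gbbg$

Answer: gbbg$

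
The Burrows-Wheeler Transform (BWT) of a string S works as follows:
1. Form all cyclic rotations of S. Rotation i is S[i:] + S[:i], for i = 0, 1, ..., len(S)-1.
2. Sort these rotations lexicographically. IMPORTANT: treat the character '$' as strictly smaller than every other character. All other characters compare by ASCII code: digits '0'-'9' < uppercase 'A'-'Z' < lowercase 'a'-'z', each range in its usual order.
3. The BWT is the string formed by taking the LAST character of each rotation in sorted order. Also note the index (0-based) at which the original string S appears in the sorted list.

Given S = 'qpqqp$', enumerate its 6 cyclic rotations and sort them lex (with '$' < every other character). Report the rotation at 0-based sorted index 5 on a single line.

All 6 rotations (rotation i = S[i:]+S[:i]):
  rot[0] = qpqqp$
  rot[1] = pqqp$q
  rot[2] = qqp$qp
  rot[3] = qp$qpq
  rot[4] = p$qpqq
  rot[5] = $qpqqp
Sorted (with $ < everything):
  sorted[0] = $qpqqp
  sorted[1] = p$qpqq
  sorted[2] = pqqp$q
  sorted[3] = qp$qpq
  sorted[4] = qpqqp$
  sorted[5] = qqp$qp
sorted[5] = qqp$qp

Answer: qqp$qp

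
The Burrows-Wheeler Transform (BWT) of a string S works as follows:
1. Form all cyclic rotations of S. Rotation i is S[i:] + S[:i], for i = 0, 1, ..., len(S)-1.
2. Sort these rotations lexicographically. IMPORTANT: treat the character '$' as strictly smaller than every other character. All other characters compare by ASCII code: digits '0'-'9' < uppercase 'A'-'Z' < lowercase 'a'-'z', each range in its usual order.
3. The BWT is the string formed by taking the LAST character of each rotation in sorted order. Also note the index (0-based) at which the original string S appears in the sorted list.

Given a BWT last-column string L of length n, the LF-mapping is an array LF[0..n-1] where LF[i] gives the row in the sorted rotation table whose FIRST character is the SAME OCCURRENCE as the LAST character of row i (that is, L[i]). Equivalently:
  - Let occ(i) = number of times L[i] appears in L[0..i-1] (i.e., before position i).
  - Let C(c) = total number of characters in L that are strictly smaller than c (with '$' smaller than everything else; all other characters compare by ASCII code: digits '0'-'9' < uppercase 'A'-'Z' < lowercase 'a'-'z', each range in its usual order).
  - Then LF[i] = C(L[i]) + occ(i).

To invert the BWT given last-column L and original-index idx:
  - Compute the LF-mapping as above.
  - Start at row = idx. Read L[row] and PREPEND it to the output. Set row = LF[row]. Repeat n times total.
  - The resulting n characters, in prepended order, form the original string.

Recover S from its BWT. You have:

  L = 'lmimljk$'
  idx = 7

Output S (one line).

Answer: mkmijll$

Derivation:
LF mapping: 4 6 1 7 5 2 3 0
Walk LF starting at row 7, prepending L[row]:
  step 1: row=7, L[7]='$', prepend. Next row=LF[7]=0
  step 2: row=0, L[0]='l', prepend. Next row=LF[0]=4
  step 3: row=4, L[4]='l', prepend. Next row=LF[4]=5
  step 4: row=5, L[5]='j', prepend. Next row=LF[5]=2
  step 5: row=2, L[2]='i', prepend. Next row=LF[2]=1
  step 6: row=1, L[1]='m', prepend. Next row=LF[1]=6
  step 7: row=6, L[6]='k', prepend. Next row=LF[6]=3
  step 8: row=3, L[3]='m', prepend. Next row=LF[3]=7
Reversed output: mkmijll$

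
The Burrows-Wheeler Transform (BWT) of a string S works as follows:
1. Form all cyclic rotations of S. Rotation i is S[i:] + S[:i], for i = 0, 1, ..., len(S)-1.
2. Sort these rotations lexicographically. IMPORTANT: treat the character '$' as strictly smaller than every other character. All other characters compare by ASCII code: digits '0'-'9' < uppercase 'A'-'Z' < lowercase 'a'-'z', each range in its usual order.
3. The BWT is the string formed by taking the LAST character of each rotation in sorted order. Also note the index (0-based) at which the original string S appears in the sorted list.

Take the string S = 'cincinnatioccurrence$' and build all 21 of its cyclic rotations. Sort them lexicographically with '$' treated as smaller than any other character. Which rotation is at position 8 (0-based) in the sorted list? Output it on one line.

Answer: ence$cincinnatioccurr

Derivation:
All 21 rotations (rotation i = S[i:]+S[:i]):
  rot[0] = cincinnatioccurrence$
  rot[1] = incinnatioccurrence$c
  rot[2] = ncinnatioccurrence$ci
  rot[3] = cinnatioccurrence$cin
  rot[4] = innatioccurrence$cinc
  rot[5] = nnatioccurrence$cinci
  rot[6] = natioccurrence$cincin
  rot[7] = atioccurrence$cincinn
  rot[8] = tioccurrence$cincinna
  rot[9] = ioccurrence$cincinnat
  rot[10] = occurrence$cincinnati
  rot[11] = ccurrence$cincinnatio
  rot[12] = currence$cincinnatioc
  rot[13] = urrence$cincinnatiocc
  rot[14] = rrence$cincinnatioccu
  rot[15] = rence$cincinnatioccur
  rot[16] = ence$cincinnatioccurr
  rot[17] = nce$cincinnatioccurre
  rot[18] = ce$cincinnatioccurren
  rot[19] = e$cincinnatioccurrenc
  rot[20] = $cincinnatioccurrence
Sorted (with $ < everything):
  sorted[0] = $cincinnatioccurrence
  sorted[1] = atioccurrence$cincinn
  sorted[2] = ccurrence$cincinnatio
  sorted[3] = ce$cincinnatioccurren
  sorted[4] = cincinnatioccurrence$
  sorted[5] = cinnatioccurrence$cin
  sorted[6] = currence$cincinnatioc
  sorted[7] = e$cincinnatioccurrenc
  sorted[8] = ence$cincinnatioccurr
  sorted[9] = incinnatioccurrence$c
  sorted[10] = innatioccurrence$cinc
  sorted[11] = ioccurrence$cincinnat
  sorted[12] = natioccurrence$cincin
  sorted[13] = nce$cincinnatioccurre
  sorted[14] = ncinnatioccurrence$ci
  sorted[15] = nnatioccurrence$cinci
  sorted[16] = occurrence$cincinnati
  sorted[17] = rence$cincinnatioccur
  sorted[18] = rrence$cincinnatioccu
  sorted[19] = tioccurrence$cincinna
  sorted[20] = urrence$cincinnatiocc
sorted[8] = ence$cincinnatioccurr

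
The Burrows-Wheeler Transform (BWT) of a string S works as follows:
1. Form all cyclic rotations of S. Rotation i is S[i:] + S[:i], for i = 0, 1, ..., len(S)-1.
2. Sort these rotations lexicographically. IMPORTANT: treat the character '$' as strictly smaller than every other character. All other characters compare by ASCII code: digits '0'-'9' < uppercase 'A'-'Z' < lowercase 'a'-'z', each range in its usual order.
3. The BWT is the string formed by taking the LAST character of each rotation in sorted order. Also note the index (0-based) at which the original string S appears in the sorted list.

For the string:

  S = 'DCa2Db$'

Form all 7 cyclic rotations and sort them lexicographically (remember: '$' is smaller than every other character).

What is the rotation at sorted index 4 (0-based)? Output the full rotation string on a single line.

All 7 rotations (rotation i = S[i:]+S[:i]):
  rot[0] = DCa2Db$
  rot[1] = Ca2Db$D
  rot[2] = a2Db$DC
  rot[3] = 2Db$DCa
  rot[4] = Db$DCa2
  rot[5] = b$DCa2D
  rot[6] = $DCa2Db
Sorted (with $ < everything):
  sorted[0] = $DCa2Db
  sorted[1] = 2Db$DCa
  sorted[2] = Ca2Db$D
  sorted[3] = DCa2Db$
  sorted[4] = Db$DCa2
  sorted[5] = a2Db$DC
  sorted[6] = b$DCa2D
sorted[4] = Db$DCa2

Answer: Db$DCa2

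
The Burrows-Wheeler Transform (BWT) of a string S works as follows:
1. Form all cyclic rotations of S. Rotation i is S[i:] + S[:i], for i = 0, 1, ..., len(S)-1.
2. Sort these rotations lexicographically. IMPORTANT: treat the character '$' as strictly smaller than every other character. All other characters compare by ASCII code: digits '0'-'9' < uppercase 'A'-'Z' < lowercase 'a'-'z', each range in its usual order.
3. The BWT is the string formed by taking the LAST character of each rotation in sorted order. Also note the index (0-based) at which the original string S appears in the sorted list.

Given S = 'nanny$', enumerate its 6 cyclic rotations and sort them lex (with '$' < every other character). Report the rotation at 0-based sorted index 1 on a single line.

Answer: anny$n

Derivation:
All 6 rotations (rotation i = S[i:]+S[:i]):
  rot[0] = nanny$
  rot[1] = anny$n
  rot[2] = nny$na
  rot[3] = ny$nan
  rot[4] = y$nann
  rot[5] = $nanny
Sorted (with $ < everything):
  sorted[0] = $nanny
  sorted[1] = anny$n
  sorted[2] = nanny$
  sorted[3] = nny$na
  sorted[4] = ny$nan
  sorted[5] = y$nann
sorted[1] = anny$n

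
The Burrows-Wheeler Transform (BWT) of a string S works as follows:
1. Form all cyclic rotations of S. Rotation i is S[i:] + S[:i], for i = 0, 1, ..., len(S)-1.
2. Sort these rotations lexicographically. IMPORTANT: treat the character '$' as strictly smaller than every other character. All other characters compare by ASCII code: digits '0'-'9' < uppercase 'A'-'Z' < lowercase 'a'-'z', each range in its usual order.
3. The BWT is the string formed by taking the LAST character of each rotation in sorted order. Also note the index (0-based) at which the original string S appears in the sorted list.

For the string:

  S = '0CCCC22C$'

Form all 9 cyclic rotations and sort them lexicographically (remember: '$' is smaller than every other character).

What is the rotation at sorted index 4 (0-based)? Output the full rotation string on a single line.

Answer: C$0CCCC22

Derivation:
All 9 rotations (rotation i = S[i:]+S[:i]):
  rot[0] = 0CCCC22C$
  rot[1] = CCCC22C$0
  rot[2] = CCC22C$0C
  rot[3] = CC22C$0CC
  rot[4] = C22C$0CCC
  rot[5] = 22C$0CCCC
  rot[6] = 2C$0CCCC2
  rot[7] = C$0CCCC22
  rot[8] = $0CCCC22C
Sorted (with $ < everything):
  sorted[0] = $0CCCC22C
  sorted[1] = 0CCCC22C$
  sorted[2] = 22C$0CCCC
  sorted[3] = 2C$0CCCC2
  sorted[4] = C$0CCCC22
  sorted[5] = C22C$0CCC
  sorted[6] = CC22C$0CC
  sorted[7] = CCC22C$0C
  sorted[8] = CCCC22C$0
sorted[4] = C$0CCCC22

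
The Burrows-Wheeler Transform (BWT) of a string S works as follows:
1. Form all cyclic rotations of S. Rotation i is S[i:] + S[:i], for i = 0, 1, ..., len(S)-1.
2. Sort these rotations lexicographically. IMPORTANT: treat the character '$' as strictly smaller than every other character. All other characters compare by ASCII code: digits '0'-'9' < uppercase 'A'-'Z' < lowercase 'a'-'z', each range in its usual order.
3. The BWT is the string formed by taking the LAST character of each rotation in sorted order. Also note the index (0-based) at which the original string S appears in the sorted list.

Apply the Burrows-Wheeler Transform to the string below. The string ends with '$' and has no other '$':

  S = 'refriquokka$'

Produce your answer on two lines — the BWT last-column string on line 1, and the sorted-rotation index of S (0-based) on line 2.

Answer: akrerkoui$fq
9

Derivation:
All 12 rotations (rotation i = S[i:]+S[:i]):
  rot[0] = refriquokka$
  rot[1] = efriquokka$r
  rot[2] = friquokka$re
  rot[3] = riquokka$ref
  rot[4] = iquokka$refr
  rot[5] = quokka$refri
  rot[6] = uokka$refriq
  rot[7] = okka$refriqu
  rot[8] = kka$refriquo
  rot[9] = ka$refriquok
  rot[10] = a$refriquokk
  rot[11] = $refriquokka
Sorted (with $ < everything):
  sorted[0] = $refriquokka  (last char: 'a')
  sorted[1] = a$refriquokk  (last char: 'k')
  sorted[2] = efriquokka$r  (last char: 'r')
  sorted[3] = friquokka$re  (last char: 'e')
  sorted[4] = iquokka$refr  (last char: 'r')
  sorted[5] = ka$refriquok  (last char: 'k')
  sorted[6] = kka$refriquo  (last char: 'o')
  sorted[7] = okka$refriqu  (last char: 'u')
  sorted[8] = quokka$refri  (last char: 'i')
  sorted[9] = refriquokka$  (last char: '$')
  sorted[10] = riquokka$ref  (last char: 'f')
  sorted[11] = uokka$refriq  (last char: 'q')
Last column: akrerkoui$fq
Original string S is at sorted index 9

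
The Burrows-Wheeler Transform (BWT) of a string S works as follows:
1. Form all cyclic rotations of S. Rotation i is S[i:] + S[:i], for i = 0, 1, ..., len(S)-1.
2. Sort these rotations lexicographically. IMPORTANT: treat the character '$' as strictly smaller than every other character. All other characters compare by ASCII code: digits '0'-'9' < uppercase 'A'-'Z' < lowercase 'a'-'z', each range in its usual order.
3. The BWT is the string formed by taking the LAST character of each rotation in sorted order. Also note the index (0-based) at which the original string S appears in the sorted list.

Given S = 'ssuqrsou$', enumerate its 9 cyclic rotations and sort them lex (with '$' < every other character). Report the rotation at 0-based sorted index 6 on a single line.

All 9 rotations (rotation i = S[i:]+S[:i]):
  rot[0] = ssuqrsou$
  rot[1] = suqrsou$s
  rot[2] = uqrsou$ss
  rot[3] = qrsou$ssu
  rot[4] = rsou$ssuq
  rot[5] = sou$ssuqr
  rot[6] = ou$ssuqrs
  rot[7] = u$ssuqrso
  rot[8] = $ssuqrsou
Sorted (with $ < everything):
  sorted[0] = $ssuqrsou
  sorted[1] = ou$ssuqrs
  sorted[2] = qrsou$ssu
  sorted[3] = rsou$ssuq
  sorted[4] = sou$ssuqr
  sorted[5] = ssuqrsou$
  sorted[6] = suqrsou$s
  sorted[7] = u$ssuqrso
  sorted[8] = uqrsou$ss
sorted[6] = suqrsou$s

Answer: suqrsou$s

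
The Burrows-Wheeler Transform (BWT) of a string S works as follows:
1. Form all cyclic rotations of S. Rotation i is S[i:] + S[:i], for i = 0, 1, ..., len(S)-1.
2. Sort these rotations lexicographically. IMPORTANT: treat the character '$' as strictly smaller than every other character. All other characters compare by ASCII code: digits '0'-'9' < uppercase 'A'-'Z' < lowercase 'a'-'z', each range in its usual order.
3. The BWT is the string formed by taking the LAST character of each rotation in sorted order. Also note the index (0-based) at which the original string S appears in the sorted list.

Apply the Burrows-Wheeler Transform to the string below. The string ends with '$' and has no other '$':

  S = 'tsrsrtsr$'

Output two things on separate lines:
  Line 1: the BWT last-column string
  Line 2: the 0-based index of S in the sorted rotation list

All 9 rotations (rotation i = S[i:]+S[:i]):
  rot[0] = tsrsrtsr$
  rot[1] = srsrtsr$t
  rot[2] = rsrtsr$ts
  rot[3] = srtsr$tsr
  rot[4] = rtsr$tsrs
  rot[5] = tsr$tsrsr
  rot[6] = sr$tsrsrt
  rot[7] = r$tsrsrts
  rot[8] = $tsrsrtsr
Sorted (with $ < everything):
  sorted[0] = $tsrsrtsr  (last char: 'r')
  sorted[1] = r$tsrsrts  (last char: 's')
  sorted[2] = rsrtsr$ts  (last char: 's')
  sorted[3] = rtsr$tsrs  (last char: 's')
  sorted[4] = sr$tsrsrt  (last char: 't')
  sorted[5] = srsrtsr$t  (last char: 't')
  sorted[6] = srtsr$tsr  (last char: 'r')
  sorted[7] = tsr$tsrsr  (last char: 'r')
  sorted[8] = tsrsrtsr$  (last char: '$')
Last column: rsssttrr$
Original string S is at sorted index 8

Answer: rsssttrr$
8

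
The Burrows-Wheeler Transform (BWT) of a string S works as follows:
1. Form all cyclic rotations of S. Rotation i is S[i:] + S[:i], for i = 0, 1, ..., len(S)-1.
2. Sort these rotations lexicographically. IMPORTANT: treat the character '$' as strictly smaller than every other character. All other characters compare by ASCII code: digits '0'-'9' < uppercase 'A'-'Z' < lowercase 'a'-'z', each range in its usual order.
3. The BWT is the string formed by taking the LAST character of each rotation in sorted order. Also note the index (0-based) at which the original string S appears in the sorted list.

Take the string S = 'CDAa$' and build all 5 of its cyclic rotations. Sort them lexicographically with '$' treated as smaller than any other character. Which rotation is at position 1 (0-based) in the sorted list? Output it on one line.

All 5 rotations (rotation i = S[i:]+S[:i]):
  rot[0] = CDAa$
  rot[1] = DAa$C
  rot[2] = Aa$CD
  rot[3] = a$CDA
  rot[4] = $CDAa
Sorted (with $ < everything):
  sorted[0] = $CDAa
  sorted[1] = Aa$CD
  sorted[2] = CDAa$
  sorted[3] = DAa$C
  sorted[4] = a$CDA
sorted[1] = Aa$CD

Answer: Aa$CD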